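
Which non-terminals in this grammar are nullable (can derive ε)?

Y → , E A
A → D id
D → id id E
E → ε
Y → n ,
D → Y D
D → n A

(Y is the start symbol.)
ε-productions: E → ε
So E is immediately nullable.
No further non-terminal can be added: every production for the remaining non-terminals contains a terminal or a non-nullable non-terminal.
Nullable = { 'E' }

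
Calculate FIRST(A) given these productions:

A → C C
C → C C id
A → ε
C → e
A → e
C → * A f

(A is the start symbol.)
To compute FIRST(A), examine every production with A on the left-hand side, reading each right-hand side left to right until a non-nullable symbol is reached.

FIRST sets of the other non-terminals involved (by the same procedure, iterated to a fixed point):
  FIRST(C) = { '*', 'e' }

From A → C C:
  - C is a non-terminal: add FIRST(C) \ {ε} = { '*', 'e' }
    C is not nullable, so stop
From A → ε:
  - ε-production, so ε ∈ FIRST(A)
From A → e:
  - e is a terminal: add 'e' and stop

Collecting: FIRST(A) = { '*', 'e', ε }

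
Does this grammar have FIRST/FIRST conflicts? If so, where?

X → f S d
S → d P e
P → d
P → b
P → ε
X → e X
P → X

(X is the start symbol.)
A FIRST/FIRST conflict occurs when two productions N → α and N → β for the same non-terminal have FIRST(α) ∩ FIRST(β) ≠ ∅ (with ε ∈ FIRST of a nullable right-hand side, so two nullable alternatives also conflict).

FIRST sets of the non-terminals at (or reachable through a nullable prefix from) the front of some alternative:
  FIRST(X) = { 'e', 'f' }

Productions for X:
  X → f S d: FIRST = { 'f' }
  X → e X: FIRST = { 'e' }
Productions for P:
  P → d: FIRST = { 'd' }
  P → b: FIRST = { 'b' }
  P → ε: FIRST = { ε }
  P → X: FIRST = { 'e', 'f' }
S has only one production, so no FIRST/FIRST conflict is possible there.

All alternatives of each non-terminal have pairwise disjoint FIRST sets.

Answer: No FIRST/FIRST conflicts.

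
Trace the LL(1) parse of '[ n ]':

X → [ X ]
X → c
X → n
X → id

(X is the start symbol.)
Stack is shown with the top on the left.

Stack    Input    Action
------------------------
X $      [ n ] $  output X → [ X ]
[ X ] $  [ n ] $  match '['
X ] $    n ] $    output X → n
n ] $    n ] $    match 'n'
] $      ] $      match ']'
$        $        accept

The string is accepted.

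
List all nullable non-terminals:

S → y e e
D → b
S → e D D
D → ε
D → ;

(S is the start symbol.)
A non-terminal is nullable if it can derive ε (the empty string): either it has an ε-production, or it has a production whose right-hand side consists entirely of nullable non-terminals.

ε-productions: D → ε
So D is immediately nullable.
No further non-terminal can be added: every production for the remaining non-terminals contains a terminal or a non-nullable non-terminal.
Nullable = { 'D' }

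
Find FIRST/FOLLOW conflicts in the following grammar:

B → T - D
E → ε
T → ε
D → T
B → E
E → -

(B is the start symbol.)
No FIRST/FOLLOW conflicts.

A FIRST/FOLLOW conflict occurs when a non-terminal N has a nullable alternative N → β (β ⇒* ε) and another alternative N → α with FIRST(α) ∩ FOLLOW(N) ≠ ∅: on such a lookahead the parser cannot decide between expanding α and letting N vanish via β.

Nullable non-terminals: B, D, E, T.
FIRST sets used below: FIRST(T) = { ε }, FIRST(E) = { '-', ε }

B: nullable alternative(s) B → E; FOLLOW(B) = { $ }
  B → T - D: FIRST \ {ε} = { '-' } — disjoint from FOLLOW(B)
  B → E: FIRST \ {ε} = { '-' } — this is the only nullable alternative, skip
D has a nullable alternative but only one production, so nothing to check.

E: nullable alternative(s) E → ε; FOLLOW(E) = { $ }
  E → ε: FIRST \ {ε} = { } — this is the only nullable alternative, skip
  E → -: FIRST \ {ε} = { '-' } — disjoint from FOLLOW(E)
T has a nullable alternative but only one production, so nothing to check.

No FIRST/FOLLOW conflicts found.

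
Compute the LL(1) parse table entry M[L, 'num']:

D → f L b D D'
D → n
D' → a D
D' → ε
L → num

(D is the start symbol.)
L → num

To find M[L, 'num'], we find productions for L where 'num' is in the predict set (PREDICT(N → α) = (FIRST(α) \ {ε}) ∪ (FOLLOW(N) if α ⇒* ε)).

L → num: PREDICT = { 'num' }
  'num' is in predict set, so this production goes in M[L, 'num']

M[L, 'num'] = L → num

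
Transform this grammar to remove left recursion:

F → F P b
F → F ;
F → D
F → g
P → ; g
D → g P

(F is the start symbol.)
F is directly left-recursive. The standard transformation for
  A → A α₁ | ... | A α_m | β₁ | ... | β_n
is
  A  → β₁ A' | ... | β_n A'
  A' → α₁ A' | ... | α_m A' | ε

F → D becomes F → D F'
F → g becomes F → g F'
F → F P b becomes F' → P b F'
F → F ; becomes F' → ; F'
Add F' → ε

Productions for other non-terminals are unchanged:
  P → ; g
  D → g P

Resulting grammar:
F → D F'
F → g F'
F' → P b F'
F' → ; F'
F' → ε
P → ; g
D → g P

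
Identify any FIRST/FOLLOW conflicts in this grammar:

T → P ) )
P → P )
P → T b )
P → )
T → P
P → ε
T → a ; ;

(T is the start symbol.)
Yes. T → P ')' ')' with FOLLOW(T) on { 'b' }; P → P ')' with FOLLOW(P) on { ')', 'b' }; P → T b ')' with FOLLOW(P) on { ')', 'b' }; P → ')' with FOLLOW(P) on { ')' }

A FIRST/FOLLOW conflict occurs when a non-terminal N has a nullable alternative N → β (β ⇒* ε) and another alternative N → α with FIRST(α) ∩ FOLLOW(N) ≠ ∅: on such a lookahead the parser cannot decide between expanding α and letting N vanish via β.

Nullable non-terminals: P, T.
FIRST sets used below: FIRST(P) = { ')', 'a', 'b', ε }, FIRST(T) = { ')', 'a', 'b', ε }

P: nullable alternative(s) P → ε; FOLLOW(P) = { $, ')', 'b' }
  P → P ): FIRST \ {ε} = { ')', 'a', 'b' } — overlaps FOLLOW(P) on { ')', 'b' }: CONFLICT
  P → T b ): FIRST \ {ε} = { ')', 'a', 'b' } — overlaps FOLLOW(P) on { ')', 'b' }: CONFLICT
  P → ): FIRST \ {ε} = { ')' } — overlaps FOLLOW(P) on { ')' }: CONFLICT
  P → ε: FIRST \ {ε} = { } — this is the only nullable alternative, skip

T: nullable alternative(s) T → P; FOLLOW(T) = { $, 'b' }
  T → P ) ): FIRST \ {ε} = { ')', 'a', 'b' } — overlaps FOLLOW(T) on { 'b' }: CONFLICT
  T → P: FIRST \ {ε} = { ')', 'a', 'b' } — this is the only nullable alternative, skip
  T → a ; ;: FIRST \ {ε} = { 'a' } — disjoint from FOLLOW(T)

So the grammar has 4 FIRST/FOLLOW conflicts (marked CONFLICT above).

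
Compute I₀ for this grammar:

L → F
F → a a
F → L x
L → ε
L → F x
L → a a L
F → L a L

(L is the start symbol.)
{ [F → . L a L], [F → . L x], [F → . a a], [L → . F x], [L → . F], [L → . a a L], [L → .], [L' → . L] }

First, augment the grammar with L' → L
I₀ = CLOSURE({ [L' → . L] }):
  [L' → . L] has the dot before L: add [L → . F], [L → .], [L → . F x], [L → . a a L]
  [L → . F] has the dot before F: add [F → . a a], [F → . L x], [F → . L a L]
No further items can be added.

I₀ = { [F → . L a L], [F → . L x], [F → . a a], [L → . F x], [L → . F], [L → . a a L], [L → .], [L' → . L] }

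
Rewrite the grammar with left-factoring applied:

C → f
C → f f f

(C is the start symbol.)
C → f C'
C' → ε
C' → f f

Left-factoring transforms A → αβ₁ | αβ₂ into A → αA' and A' → β₁ | β₂
(α is the longest common prefix among the alternatives). Repeat until
no nonterminal has two alternatives with a common prefix.

Round 1: C has alternatives sharing prefix 'f'. Introduce C': C → f C'
  Add: C' → ε
  Add: C' → f f

No remaining common prefixes — done.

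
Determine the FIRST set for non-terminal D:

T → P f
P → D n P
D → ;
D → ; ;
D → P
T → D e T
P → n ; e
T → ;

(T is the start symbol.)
To compute FIRST(D), examine every production with D on the left-hand side, reading each right-hand side left to right until a non-nullable symbol is reached.

FIRST sets of the other non-terminals involved (by the same procedure, iterated to a fixed point):
  FIRST(P) = { ';', 'n' }

From D → ;:
  - ';' is a terminal: add ';' and stop
From D → ; ;:
  - ';' is a terminal: add ';' and stop
From D → P:
  - P is a non-terminal: add FIRST(P) \ {ε} = { ';', 'n' }
    P is not nullable, so stop

Collecting: FIRST(D) = { ';', 'n' }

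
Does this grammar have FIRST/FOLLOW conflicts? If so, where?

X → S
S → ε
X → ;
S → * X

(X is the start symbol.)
A FIRST/FOLLOW conflict occurs when a non-terminal N has a nullable alternative N → β (β ⇒* ε) and another alternative N → α with FIRST(α) ∩ FOLLOW(N) ≠ ∅: on such a lookahead the parser cannot decide between expanding α and letting N vanish via β.

Nullable non-terminals: S, X.
FIRST sets used below: FIRST(S) = { '*', ε }

S: nullable alternative(s) S → ε; FOLLOW(S) = { $ }
  S → ε: FIRST \ {ε} = { } — this is the only nullable alternative, skip
  S → * X: FIRST \ {ε} = { '*' } — disjoint from FOLLOW(S)

X: nullable alternative(s) X → S; FOLLOW(X) = { $ }
  X → S: FIRST \ {ε} = { '*' } — this is the only nullable alternative, skip
  X → ;: FIRST \ {ε} = { ';' } — disjoint from FOLLOW(X)

No FIRST/FOLLOW conflicts found.

Answer: No FIRST/FOLLOW conflicts.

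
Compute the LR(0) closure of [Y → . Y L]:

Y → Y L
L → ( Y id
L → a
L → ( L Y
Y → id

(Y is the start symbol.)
To compute CLOSURE, for each item [A → α.Bβ] where B is a non-terminal, add [B → .γ] for all productions B → γ; repeat for the newly added items until nothing changes.

Start with: [Y → . Y L]
  [Y → . Y L] has the dot before Y: add [Y → . id]
No further items can be added.

CLOSURE = { [Y → . Y L], [Y → . id] }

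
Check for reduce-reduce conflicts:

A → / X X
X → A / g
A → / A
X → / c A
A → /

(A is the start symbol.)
No reduce-reduce conflicts

A reduce-reduce conflict occurs when an LR(0) state has two complete items [A → α .] and [B → β .] — both call for a reduction, and with no lookahead the parser cannot choose between them.

Augment with A' → A and build the canonical LR(0) collection (I0 = CLOSURE({[A' → . A]}), then GOTO on every symbol after a dot until no new states appear). It has 12 states:
  I0: { [A → . / A], [A → . / X X], [A → . /], [A' → . A] }  — shift
  I1: { [A → . / A], [A → . / X X], [A → . /], [A → / . A], [A → / . X X], [A → / .], [X → . / c A], [X → . A / g] }  — shift, reduce
  I2: { [A' → A .] }  — accept
  I3: { [A → . / A], [A → . / X X], [A → . /], [A → / . A], [A → / . X X], [A → / .], [X → . / c A], [X → . A / g], [X → / . c A] }  — shift, reduce
  I4: { [A → / A .], [X → A . / g] }  — shift, reduce
  I5: { [A → . / A], [A → . / X X], [A → . /], [A → / X . X], [X → . / c A], [X → . A / g] }  — shift
  I6: { [X → A . / g] }  — shift
  I7: { [A → / X X .] }  — reduce
  I8: { [X → A / . g] }  — shift
  I9: { [X → A / g .] }  — reduce
  I10: { [A → . / A], [A → . / X X], [A → . /], [X → / c . A] }  — shift
  I11: { [X → / c A .] }  — reduce

No state contains more than one complete item.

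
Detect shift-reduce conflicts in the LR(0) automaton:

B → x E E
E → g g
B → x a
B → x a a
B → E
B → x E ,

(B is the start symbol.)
Yes — I6: [B → x a .] vs [B → x a . a]

Augment with B' → B and build the canonical LR(0) collection (I0 = CLOSURE({[B' → . B]}), then GOTO on every symbol after a dot until no new states appear). It has 11 states:
  I0: { [B → . E], [B → . x E ,], [B → . x E E], [B → . x a a], [B → . x a], [B' → . B], [E → . g g] }  — shift
  I1: { [B' → B .] }  — accept
  I2: { [B → E .] }  — reduce
  I3: { [E → g . g] }  — shift
  I4: { [B → x . E ,], [B → x . E E], [B → x . a a], [B → x . a], [E → . g g] }  — shift
  I5: { [B → x E . ,], [B → x E . E], [E → . g g] }  — shift
  I6: { [B → x a . a], [B → x a .] }  — shift, reduce
  I7: { [B → x a a .] }  — reduce
  I8: { [B → x E , .] }  — reduce
  I9: { [B → x E E .] }  — reduce
  I10: { [E → g g .] }  — reduce

I6 contains reduce item [B → x a .] and shift item [B → x a . a] — shift-reduce conflict.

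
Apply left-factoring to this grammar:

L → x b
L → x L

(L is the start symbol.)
Left-factoring transforms A → αβ₁ | αβ₂ into A → αA' and A' → β₁ | β₂
(α is the longest common prefix among the alternatives). Repeat until
no nonterminal has two alternatives with a common prefix.

Round 1: L has alternatives sharing prefix 'x'. Introduce L': L → x L'
  Add: L' → b
  Add: L' → L

No remaining common prefixes — done.

Resulting grammar:
L → x L'
L' → b
L' → L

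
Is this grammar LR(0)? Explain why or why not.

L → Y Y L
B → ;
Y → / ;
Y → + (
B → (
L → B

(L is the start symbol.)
Yes, the grammar is LR(0)

A grammar is LR(0) if no state in the canonical LR(0) collection has:
  - both a shift item (dot before a terminal) and a complete item (shift-reduce conflict), or
  - two or more complete items (reduce-reduce conflict; the accept item [L' → L .] counts as a complete item here).

Augment with L' → L and build the canonical LR(0) collection (I0 = CLOSURE({[L' → . L]}), then GOTO on every symbol after a dot until no new states appear). It has 12 states:
  I0: { [B → . (], [B → . ;], [L → . B], [L → . Y Y L], [L' → . L], [Y → . + (], [Y → . / ;] }  — shift
  I1: { [B → ( .] }  — reduce
  I2: { [Y → + . (] }  — shift
  I3: { [Y → / . ;] }  — shift
  I4: { [B → ; .] }  — reduce
  I5: { [L → B .] }  — reduce
  I6: { [L' → L .] }  — accept
  I7: { [L → Y . Y L], [Y → . + (], [Y → . / ;] }  — shift
  I8: { [B → . (], [B → . ;], [L → . B], [L → . Y Y L], [L → Y Y . L], [Y → . + (], [Y → . / ;] }  — shift
  I9: { [L → Y Y L .] }  — reduce
  I10: { [Y → / ; .] }  — reduce
  I11: { [Y → + ( .] }  — reduce

Every state is either a pure shift/goto state or contains exactly one complete item and nothing to shift — no conflicts. The grammar is LR(0).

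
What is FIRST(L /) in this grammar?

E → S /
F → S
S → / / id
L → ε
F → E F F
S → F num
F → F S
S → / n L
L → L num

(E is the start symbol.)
{ '/', 'num' }

FIRST sets of the non-terminals involved (from the grammar, by fixed-point iteration):
  FIRST(L) = { 'num', ε }

To compute FIRST(L /), process the symbols left to right:
Symbol L is a non-terminal. Add FIRST(L) \ {ε} = { 'num' }
L is nullable (ε ∈ FIRST(L)), continue to the next symbol.
Symbol / is a terminal. Add '/' and stop.
FIRST(L /) = { '/', 'num' }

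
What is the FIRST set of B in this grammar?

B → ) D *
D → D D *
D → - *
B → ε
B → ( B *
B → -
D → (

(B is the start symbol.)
{ '(', ')', '-', ε }

From B → ) D *:
  - ')' is a terminal: add ')' and stop
From B → ε:
  - ε-production, so ε ∈ FIRST(B)
From B → ( B *:
  - '(' is a terminal: add '(' and stop
From B → -:
  - '-' is a terminal: add '-' and stop

Collecting: FIRST(B) = { '(', ')', '-', ε }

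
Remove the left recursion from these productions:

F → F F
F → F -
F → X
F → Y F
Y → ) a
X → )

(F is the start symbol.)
F is directly left-recursive. The standard transformation for
  A → A α₁ | ... | A α_m | β₁ | ... | β_n
is
  A  → β₁ A' | ... | β_n A'
  A' → α₁ A' | ... | α_m A' | ε

F → X becomes F → X F'
F → Y F becomes F → Y F F'
F → F F becomes F' → F F'
F → F - becomes F' → - F'
Add F' → ε

Productions for other non-terminals are unchanged:
  Y → ) a
  X → )

Resulting grammar:
F → X F'
F → Y F F'
F' → F F'
F' → - F'
F' → ε
Y → ) a
X → )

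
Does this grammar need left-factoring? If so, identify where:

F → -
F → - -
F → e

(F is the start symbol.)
Left-factoring is needed when two productions for the same non-terminal
share a common prefix on the right-hand side.

Productions for F:
  F → -
  F → - -
  F → e

Found common prefix '-' in productions for F

Answer: Yes, F has productions with common prefix '-'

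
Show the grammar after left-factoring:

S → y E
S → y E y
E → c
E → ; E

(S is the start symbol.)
Left-factoring transforms A → αβ₁ | αβ₂ into A → αA' and A' → β₁ | β₂
(α is the longest common prefix among the alternatives). Repeat until
no nonterminal has two alternatives with a common prefix.

Round 1: S has alternatives sharing prefix 'y E'. Introduce S': S → y E S'
  Add: S' → ε
  Add: S' → y

No remaining common prefixes — done.

Resulting grammar:
S → y E S'
S' → ε
S' → y
E → c
E → ; E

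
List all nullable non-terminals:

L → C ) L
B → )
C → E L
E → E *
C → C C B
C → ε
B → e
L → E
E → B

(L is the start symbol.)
ε-productions: C → ε
So C is immediately nullable.
No further non-terminal can be added: every production for the remaining non-terminals contains a terminal or a non-nullable non-terminal.
Nullable = { 'C' }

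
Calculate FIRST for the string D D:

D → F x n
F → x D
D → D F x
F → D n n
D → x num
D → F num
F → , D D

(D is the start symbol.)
FIRST sets of the non-terminals involved (from the grammar, by fixed-point iteration):
  FIRST(D) = { ',', 'x' }

To compute FIRST(D D), process the symbols left to right:
Symbol D is a non-terminal. Add FIRST(D) \ {ε} = { ',', 'x' }
D is not nullable (ε ∉ FIRST(D)), so stop here.
FIRST(D D) = { ',', 'x' }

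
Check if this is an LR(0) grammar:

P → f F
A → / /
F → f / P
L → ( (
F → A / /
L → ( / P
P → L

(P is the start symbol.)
Yes, the grammar is LR(0)

Augment with P' → P and build the canonical LR(0) collection (I0 = CLOSURE({[P' → . P]}), then GOTO on every symbol after a dot until no new states appear). It has 17 states:
  I0: { [L → . ( (], [L → . ( / P], [P → . L], [P → . f F], [P' → . P] }  — shift
  I1: { [L → ( . (], [L → ( . / P] }  — shift
  I2: { [P → L .] }  — reduce
  I3: { [P' → P .] }  — accept
  I4: { [A → . / /], [F → . A / /], [F → . f / P], [P → f . F] }  — shift
  I5: { [A → / . /] }  — shift
  I6: { [F → A . / /] }  — shift
  I7: { [P → f F .] }  — reduce
  I8: { [F → f . / P] }  — shift
  I9: { [F → f / . P], [L → . ( (], [L → . ( / P], [P → . L], [P → . f F] }  — shift
  I10: { [F → f / P .] }  — reduce
  I11: { [F → A / . /] }  — shift
  I12: { [F → A / / .] }  — reduce
  I13: { [A → / / .] }  — reduce
  I14: { [L → ( ( .] }  — reduce
  I15: { [L → ( / . P], [L → . ( (], [L → . ( / P], [P → . L], [P → . f F] }  — shift
  I16: { [L → ( / P .] }  — reduce

Every state is either a pure shift/goto state or contains exactly one complete item and nothing to shift — no conflicts. The grammar is LR(0).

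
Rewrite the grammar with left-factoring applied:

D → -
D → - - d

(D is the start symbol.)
D → - D'
D' → ε
D' → - d

Left-factoring transforms A → αβ₁ | αβ₂ into A → αA' and A' → β₁ | β₂
(α is the longest common prefix among the alternatives). Repeat until
no nonterminal has two alternatives with a common prefix.

Round 1: D has alternatives sharing prefix '-'. Introduce D': D → - D'
  Add: D' → ε
  Add: D' → - d

No remaining common prefixes — done.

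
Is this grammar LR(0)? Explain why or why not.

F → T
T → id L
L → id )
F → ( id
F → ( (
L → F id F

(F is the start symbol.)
Yes, the grammar is LR(0)

A grammar is LR(0) if no state in the canonical LR(0) collection has:
  - both a shift item (dot before a terminal) and a complete item (shift-reduce conflict), or
  - two or more complete items (reduce-reduce conflict; the accept item [F' → F .] counts as a complete item here).

Augment with F' → F and build the canonical LR(0) collection (I0 = CLOSURE({[F' → . F]}), then GOTO on every symbol after a dot until no new states appear). It has 13 states:
  I0: { [F → . ( (], [F → . ( id], [F → . T], [F' → . F], [T → . id L] }  — shift
  I1: { [F → ( . (], [F → ( . id] }  — shift
  I2: { [F' → F .] }  — accept
  I3: { [F → T .] }  — reduce
  I4: { [F → . ( (], [F → . ( id], [F → . T], [L → . F id F], [L → . id )], [T → . id L], [T → id . L] }  — shift
  I5: { [L → F . id F] }  — shift
  I6: { [T → id L .] }  — reduce
  I7: { [F → . ( (], [F → . ( id], [F → . T], [L → . F id F], [L → . id )], [L → id . )], [T → . id L], [T → id . L] }  — shift
  I8: { [L → id ) .] }  — reduce
  I9: { [F → . ( (], [F → . ( id], [F → . T], [L → F id . F], [T → . id L] }  — shift
  I10: { [L → F id F .] }  — reduce
  I11: { [F → ( ( .] }  — reduce
  I12: { [F → ( id .] }  — reduce

Every state is either a pure shift/goto state or contains exactly one complete item and nothing to shift — no conflicts. The grammar is LR(0).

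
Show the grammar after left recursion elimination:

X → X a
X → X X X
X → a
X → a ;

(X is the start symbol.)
X → a X'
X → a ; X'
X' → a X'
X' → X X X'
X' → ε

X is directly left-recursive. The standard transformation for
  A → A α₁ | ... | A α_m | β₁ | ... | β_n
is
  A  → β₁ A' | ... | β_n A'
  A' → α₁ A' | ... | α_m A' | ε

X → a becomes X → a X'
X → a ; becomes X → a ; X'
X → X a becomes X' → a X'
X → X X X becomes X' → X X X'
Add X' → ε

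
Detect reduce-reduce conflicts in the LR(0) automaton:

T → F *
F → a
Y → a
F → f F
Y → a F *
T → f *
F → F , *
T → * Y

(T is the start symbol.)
No reduce-reduce conflicts

A reduce-reduce conflict occurs when an LR(0) state has two complete items [A → α .] and [B → β .] — both call for a reduction, and with no lookahead the parser cannot choose between them.

Augment with T' → T and build the canonical LR(0) collection (I0 = CLOSURE({[T' → . T]}), then GOTO on every symbol after a dot until no new states appear). It has 16 states:
  I0: { [F → . F , *], [F → . a], [F → . f F], [T → . * Y], [T → . F *], [T → . f *], [T' → . T] }  — shift
  I1: { [T → * . Y], [Y → . a F *], [Y → . a] }  — shift
  I2: { [F → F . , *], [T → F . *] }  — shift
  I3: { [T' → T .] }  — accept
  I4: { [F → a .] }  — reduce
  I5: { [F → . F , *], [F → . a], [F → . f F], [F → f . F], [T → f . *] }  — shift
  I6: { [T → f * .] }  — reduce
  I7: { [F → F . , *], [F → f F .] }  — shift, reduce
  I8: { [F → . F , *], [F → . a], [F → . f F], [F → f . F] }  — shift
  I9: { [F → F , . *] }  — shift
  I10: { [F → F , * .] }  — reduce
  I11: { [T → F * .] }  — reduce
  I12: { [T → * Y .] }  — reduce
  I13: { [F → . F , *], [F → . a], [F → . f F], [Y → a . F *], [Y → a .] }  — shift, reduce
  I14: { [F → F . , *], [Y → a F . *] }  — shift
  I15: { [Y → a F * .] }  — reduce

No state contains more than one complete item.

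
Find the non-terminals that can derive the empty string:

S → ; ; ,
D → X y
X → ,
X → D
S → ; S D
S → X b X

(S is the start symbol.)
A non-terminal is nullable if it can derive ε (the empty string): either it has an ε-production, or it has a production whose right-hand side consists entirely of nullable non-terminals.

There are no ε-productions, so no non-terminal can derive ε.
No non-terminals are nullable.

Answer: None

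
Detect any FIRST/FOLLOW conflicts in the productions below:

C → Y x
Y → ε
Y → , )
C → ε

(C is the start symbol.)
A FIRST/FOLLOW conflict occurs when a non-terminal N has a nullable alternative N → β (β ⇒* ε) and another alternative N → α with FIRST(α) ∩ FOLLOW(N) ≠ ∅: on such a lookahead the parser cannot decide between expanding α and letting N vanish via β.

Nullable non-terminals: C, Y.
FIRST sets used below: FIRST(Y) = { ',', ε }

C: nullable alternative(s) C → ε; FOLLOW(C) = { $ }
  C → Y x: FIRST \ {ε} = { ',', 'x' } — disjoint from FOLLOW(C)
  C → ε: FIRST \ {ε} = { } — this is the only nullable alternative, skip

Y: nullable alternative(s) Y → ε; FOLLOW(Y) = { 'x' }
  Y → ε: FIRST \ {ε} = { } — this is the only nullable alternative, skip
  Y → , ): FIRST \ {ε} = { ',' } — disjoint from FOLLOW(Y)

No FIRST/FOLLOW conflicts found.

Answer: No FIRST/FOLLOW conflicts.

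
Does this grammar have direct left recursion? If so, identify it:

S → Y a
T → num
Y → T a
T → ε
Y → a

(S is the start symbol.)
Direct left recursion occurs when N → N α for some non-terminal N (the right-hand side begins with the left-hand side itself).

S → Y a: starts with Y
T → num: starts with num
Y → T a: starts with T
T → ε: starts with ε
Y → a: starts with a

No direct left recursion found.

Answer: No direct left recursion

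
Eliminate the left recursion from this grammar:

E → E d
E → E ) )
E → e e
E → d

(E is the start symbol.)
E → e e E'
E → d E'
E' → d E'
E' → ) ) E'
E' → ε

E is directly left-recursive. The standard transformation for
  A → A α₁ | ... | A α_m | β₁ | ... | β_n
is
  A  → β₁ A' | ... | β_n A'
  A' → α₁ A' | ... | α_m A' | ε

E → e e becomes E → e e E'
E → d becomes E → d E'
E → E d becomes E' → d E'
E → E ) ) becomes E' → ) ) E'
Add E' → ε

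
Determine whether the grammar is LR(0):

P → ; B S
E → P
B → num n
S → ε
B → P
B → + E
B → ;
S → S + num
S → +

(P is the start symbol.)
A grammar is LR(0) if no state in the canonical LR(0) collection has:
  - both a shift item (dot before a terminal) and a complete item (shift-reduce conflict), or
  - two or more complete items (reduce-reduce conflict; the accept item [P' → P .] counts as a complete item here).

Augment with P' → P and build the canonical LR(0) collection (I0 = CLOSURE({[P' → . P]}), then GOTO on every symbol after a dot until no new states appear). It has 15 states:
  I0: { [P → . ; B S], [P' → . P] }  — shift
  I1: { [B → . + E], [B → . ;], [B → . P], [B → . num n], [P → . ; B S], [P → ; . B S] }  — shift
  I2: { [P' → P .] }  — accept
  I3: { [B → + . E], [E → . P], [P → . ; B S] }  — shift
  I4: { [B → . + E], [B → . ;], [B → . P], [B → . num n], [B → ; .], [P → . ; B S], [P → ; . B S] }  — shift, reduce
  I5: { [P → ; B . S], [S → . +], [S → . S + num], [S → .] }  — shift, reduce
  I6: { [B → P .] }  — reduce
  I7: { [B → num . n] }  — shift
  I8: { [B → num n .] }  — reduce
  I9: { [S → + .] }  — reduce
  I10: { [P → ; B S .], [S → S . + num] }  — shift, reduce
  I11: { [S → S + . num] }  — shift
  I12: { [S → S + num .] }  — reduce
  I13: { [B → + E .] }  — reduce
  I14: { [E → P .] }  — reduce

Conflict in state I4:
  Shift-reduce conflict between [B → ; .] and [B → . + E]
So the grammar is NOT LR(0).

Answer: No. Shift-reduce conflict between [B → ; .] and [B → . + E]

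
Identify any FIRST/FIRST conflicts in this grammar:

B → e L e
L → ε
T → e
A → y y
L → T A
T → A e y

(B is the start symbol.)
FIRST sets of the non-terminals at (or reachable through a nullable prefix from) the front of some alternative:
  FIRST(T) = { 'e', 'y' }
  FIRST(A) = { 'y' }

Productions for L:
  L → ε: FIRST = { ε }
  L → T A: FIRST = { 'e', 'y' }
Productions for T:
  T → e: FIRST = { 'e' }
  T → A e y: FIRST = { 'y' }
B, A have only one production, so no FIRST/FIRST conflict is possible there.

All alternatives of each non-terminal have pairwise disjoint FIRST sets.

Answer: No FIRST/FIRST conflicts.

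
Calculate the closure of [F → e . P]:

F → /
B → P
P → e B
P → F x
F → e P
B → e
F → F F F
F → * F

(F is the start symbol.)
{ [F → . * F], [F → . /], [F → . F F F], [F → . e P], [F → e . P], [P → . F x], [P → . e B] }

To compute CLOSURE, for each item [A → α.Bβ] where B is a non-terminal, add [B → .γ] for all productions B → γ; repeat for the newly added items until nothing changes.

Start with: [F → e . P]
  [F → e . P] has the dot before P: add [P → . e B], [P → . F x]
  [P → . F x] has the dot before F: add [F → . /], [F → . e P], [F → . F F F], [F → . * F]
No further items can be added.

CLOSURE = { [F → . * F], [F → . /], [F → . F F F], [F → . e P], [F → e . P], [P → . F x], [P → . e B] }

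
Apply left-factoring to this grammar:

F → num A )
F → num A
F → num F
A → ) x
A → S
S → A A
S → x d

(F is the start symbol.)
F → num F'
F' → A F''
F'' → )
F'' → ε
F' → F
A → ) x
A → S
S → A A
S → x d

Left-factoring transforms A → αβ₁ | αβ₂ into A → αA' and A' → β₁ | β₂
(α is the longest common prefix among the alternatives). Repeat until
no nonterminal has two alternatives with a common prefix.

Round 1: F has alternatives sharing prefix 'num'. Introduce F': F → num F'
  Add: F' → A )
  Add: F' → A
  Add: F' → F

Round 2: F' has alternatives sharing prefix 'A'. Introduce F'': F' → A F''
  Add: F'' → )
  Add: F'' → ε

No remaining common prefixes — done.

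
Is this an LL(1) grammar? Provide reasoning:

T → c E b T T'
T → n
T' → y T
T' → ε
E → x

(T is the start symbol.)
A grammar is LL(1) if for each non-terminal N with multiple productions, the predict sets of those productions are pairwise disjoint, where PREDICT(N → α) = (FIRST(α) \ {ε}) ∪ (FOLLOW(N) if α ⇒* ε).

Relevant sets:
  FOLLOW(T') = { $, 'y' }

For T:
  PREDICT(T → c E b T T') = { 'c' }
  PREDICT(T → n) = { 'n' }
For T':
  PREDICT(T' → y T) = { 'y' }
  PREDICT(T' → ε) = { $, 'y' }
E has a single production, so nothing to check there.

Conflict found: Predict set conflict for T': { 'y' }
The grammar is NOT LL(1).

Answer: No. Predict set conflict for T': { 'y' }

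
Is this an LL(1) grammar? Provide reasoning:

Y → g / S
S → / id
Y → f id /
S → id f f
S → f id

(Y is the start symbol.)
Yes, the grammar is LL(1).

For Y:
  PREDICT(Y → g '/' S) = { 'g' }
  PREDICT(Y → f id '/') = { 'f' }
For S:
  PREDICT(S → '/' id) = { '/' }
  PREDICT(S → id f f) = { 'id' }
  PREDICT(S → f id) = { 'f' }

All predict sets are disjoint. The grammar IS LL(1).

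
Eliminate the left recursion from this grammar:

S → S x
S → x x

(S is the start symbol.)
S is directly left-recursive. The standard transformation for
  A → A α₁ | ... | A α_m | β₁ | ... | β_n
is
  A  → β₁ A' | ... | β_n A'
  A' → α₁ A' | ... | α_m A' | ε

S → x x becomes S → x x S'
S → S x becomes S' → x S'
Add S' → ε

Resulting grammar:
S → x x S'
S' → x S'
S' → ε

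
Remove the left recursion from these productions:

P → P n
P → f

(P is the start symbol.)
P is directly left-recursive. The standard transformation for
  A → A α₁ | ... | A α_m | β₁ | ... | β_n
is
  A  → β₁ A' | ... | β_n A'
  A' → α₁ A' | ... | α_m A' | ε

P → f becomes P → f P'
P → P n becomes P' → n P'
Add P' → ε

Resulting grammar:
P → f P'
P' → n P'
P' → ε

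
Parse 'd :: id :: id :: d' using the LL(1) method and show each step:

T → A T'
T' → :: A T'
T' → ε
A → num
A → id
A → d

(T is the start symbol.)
LL(1) parsing maintains a stack (initially the start symbol over $) and the input. At each step: if the stack top is a terminal, match it against the current input token; if it is a non-terminal N, replace it with the RHS of M[N, lookahead] (the unique production whose predict set contains the lookahead).

Stack is shown with the top on the left.

Stack      Input                 Action
---------------------------------------
T $        d :: id :: id :: d $  output T → A T'
A T' $     d :: id :: id :: d $  output A → d
d T' $     d :: id :: id :: d $  match 'd'
T' $       :: id :: id :: d $    output T' → :: A T'
:: A T' $  :: id :: id :: d $    match '::'
A T' $     id :: id :: d $       output A → id
id T' $    id :: id :: d $       match 'id'
T' $       :: id :: d $          output T' → :: A T'
:: A T' $  :: id :: d $          match '::'
A T' $     id :: d $             output A → id
id T' $    id :: d $             match 'id'
T' $       :: d $                output T' → :: A T'
:: A T' $  :: d $                match '::'
A T' $     d $                   output A → d
d T' $     d $                   match 'd'
T' $       $                     output T' → ε
$          $                     accept

The string is accepted.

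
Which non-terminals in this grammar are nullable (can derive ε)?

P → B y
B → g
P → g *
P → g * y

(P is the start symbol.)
There are no ε-productions, so no non-terminal can derive ε.
No non-terminals are nullable.

Answer: None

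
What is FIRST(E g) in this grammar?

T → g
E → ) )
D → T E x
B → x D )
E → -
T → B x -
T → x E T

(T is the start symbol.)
FIRST sets of the non-terminals involved (from the grammar, by fixed-point iteration):
  FIRST(E) = { ')', '-' }

To compute FIRST(E g), process the symbols left to right:
Symbol E is a non-terminal. Add FIRST(E) \ {ε} = { ')', '-' }
E is not nullable (ε ∉ FIRST(E)), so stop here.
FIRST(E g) = { ')', '-' }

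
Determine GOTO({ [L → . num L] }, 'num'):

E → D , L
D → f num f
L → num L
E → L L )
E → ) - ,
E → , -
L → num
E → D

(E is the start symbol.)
{ [L → . num L], [L → . num], [L → num . L] }

GOTO(I, 'num') = CLOSURE({ [A → αX.β] : [A → α.Xβ] ∈ I, X = 'num' })

Items with dot before 'num', with the dot advanced:
  [L → . num L] → [L → num . L]
Closure of the advanced items:
  [L → num . L] has the dot before L: add [L → . num L], [L → . num]

GOTO = { [L → . num L], [L → . num], [L → num . L] }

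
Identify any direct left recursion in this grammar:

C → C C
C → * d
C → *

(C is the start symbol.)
Direct left recursion occurs when N → N α for some non-terminal N (the right-hand side begins with the left-hand side itself).

C → C C: LEFT RECURSIVE (starts with C)
C → * d: starts with '*'
C → *: starts with '*'

The grammar has direct left recursion on: C.

Answer: Yes, C is left-recursive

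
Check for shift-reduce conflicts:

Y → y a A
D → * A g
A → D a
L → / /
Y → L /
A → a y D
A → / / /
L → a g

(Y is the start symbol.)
No shift-reduce conflicts

Augment with Y' → Y and build the canonical LR(0) collection (I0 = CLOSURE({[Y' → . Y]}), then GOTO on every symbol after a dot until no new states appear). It has 22 states:
  I0: { [L → . / /], [L → . a g], [Y → . L /], [Y → . y a A], [Y' → . Y] }  — shift
  I1: { [L → / . /] }  — shift
  I2: { [Y → L . /] }  — shift
  I3: { [Y' → Y .] }  — accept
  I4: { [L → a . g] }  — shift
  I5: { [Y → y . a A] }  — shift
  I6: { [A → . / / /], [A → . D a], [A → . a y D], [D → . * A g], [Y → y a . A] }  — shift
  I7: { [A → . / / /], [A → . D a], [A → . a y D], [D → * . A g], [D → . * A g] }  — shift
  I8: { [A → / . / /] }  — shift
  I9: { [Y → y a A .] }  — reduce
  I10: { [A → D . a] }  — shift
  I11: { [A → a . y D] }  — shift
  I12: { [A → a y . D], [D → . * A g] }  — shift
  I13: { [A → a y D .] }  — reduce
  I14: { [A → D a .] }  — reduce
  I15: { [A → / / . /] }  — shift
  I16: { [A → / / / .] }  — reduce
  I17: { [D → * A . g] }  — shift
  I18: { [D → * A g .] }  — reduce
  I19: { [L → a g .] }  — reduce
  I20: { [Y → L / .] }  — reduce
  I21: { [L → / / .] }  — reduce

No state contains both a complete item and a shift item.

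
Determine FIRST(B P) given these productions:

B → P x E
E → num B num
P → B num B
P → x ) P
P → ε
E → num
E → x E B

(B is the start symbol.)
{ 'x' }

FIRST sets of the non-terminals involved (from the grammar, by fixed-point iteration):
  FIRST(B) = { 'x' }

To compute FIRST(B P), process the symbols left to right:
Symbol B is a non-terminal. Add FIRST(B) \ {ε} = { 'x' }
B is not nullable (ε ∉ FIRST(B)), so stop here.
FIRST(B P) = { 'x' }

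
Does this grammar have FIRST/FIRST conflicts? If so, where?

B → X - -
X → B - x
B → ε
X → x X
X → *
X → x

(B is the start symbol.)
Yes. X → B '-' x / X → x X on { 'x' }; X → B '-' x / X → '*' on { '*' }; X → B '-' x / X → x on { 'x' }; X → x X / X → x on { 'x' }

A FIRST/FIRST conflict occurs when two productions N → α and N → β for the same non-terminal have FIRST(α) ∩ FIRST(β) ≠ ∅ (with ε ∈ FIRST of a nullable right-hand side, so two nullable alternatives also conflict).

FIRST sets of the non-terminals at (or reachable through a nullable prefix from) the front of some alternative:
  FIRST(X) = { '*', '-', 'x' }
  FIRST(B) = { '*', '-', 'x', ε }

Productions for B:
  B → X - -: FIRST = { '*', '-', 'x' }
  B → ε: FIRST = { ε }
Productions for X:
  X → B - x: FIRST = { '*', '-', 'x' }
  X → x X: FIRST = { 'x' }
  X → *: FIRST = { '*' }
  X → x: FIRST = { 'x' }

Conflict for X: X → B - x and X → x X
  Overlap: { 'x' }
Conflict for X: X → B - x and X → *
  Overlap: { '*' }
Conflict for X: X → B - x and X → x
  Overlap: { 'x' }
Conflict for X: X → x X and X → x
  Overlap: { 'x' }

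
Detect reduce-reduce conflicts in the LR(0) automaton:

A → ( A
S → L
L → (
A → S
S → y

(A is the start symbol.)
Augment with A' → A and build the canonical LR(0) collection (I0 = CLOSURE({[A' → . A]}), then GOTO on every symbol after a dot until no new states appear). It has 7 states:
  I0: { [A → . ( A], [A → . S], [A' → . A], [L → . (], [S → . L], [S → . y] }  — shift
  I1: { [A → ( . A], [A → . ( A], [A → . S], [L → ( .], [L → . (], [S → . L], [S → . y] }  — shift, reduce
  I2: { [A' → A .] }  — accept
  I3: { [S → L .] }  — reduce
  I4: { [A → S .] }  — reduce
  I5: { [S → y .] }  — reduce
  I6: { [A → ( A .] }  — reduce

No state contains more than one complete item.

Answer: No reduce-reduce conflicts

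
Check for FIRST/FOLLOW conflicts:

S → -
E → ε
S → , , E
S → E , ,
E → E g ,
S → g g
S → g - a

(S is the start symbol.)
Nullable non-terminals: E.
FIRST sets used below: FIRST(E) = { 'g', ε }

E: nullable alternative(s) E → ε; FOLLOW(E) = { $, ',', 'g' }
  E → ε: FIRST \ {ε} = { } — this is the only nullable alternative, skip
  E → E g ,: FIRST \ {ε} = { 'g' } — overlaps FOLLOW(E) on { 'g' }: CONFLICT

S has no nullable alternative, so no FIRST/FOLLOW check is needed there.

So the grammar has 1 FIRST/FOLLOW conflict (marked CONFLICT above).

Answer: Yes. E → E g ',' with FOLLOW(E) on { 'g' }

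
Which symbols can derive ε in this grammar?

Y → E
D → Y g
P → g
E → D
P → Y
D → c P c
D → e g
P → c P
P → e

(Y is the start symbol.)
A non-terminal is nullable if it can derive ε (the empty string): either it has an ε-production, or it has a production whose right-hand side consists entirely of nullable non-terminals.

There are no ε-productions, so no non-terminal can derive ε.
No non-terminals are nullable.

Answer: None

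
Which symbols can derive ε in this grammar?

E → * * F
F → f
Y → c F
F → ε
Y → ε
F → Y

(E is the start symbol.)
{ 'F', 'Y' }

ε-productions: F → ε, Y → ε
So F, Y are immediately nullable.
No further non-terminal can be added: every production for the remaining non-terminals contains a terminal or a non-nullable non-terminal.
Nullable = { 'F', 'Y' }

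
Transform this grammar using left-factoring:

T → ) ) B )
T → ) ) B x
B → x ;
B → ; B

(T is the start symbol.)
Left-factoring transforms A → αβ₁ | αβ₂ into A → αA' and A' → β₁ | β₂
(α is the longest common prefix among the alternatives). Repeat until
no nonterminal has two alternatives with a common prefix.

Round 1: T has alternatives sharing prefix ') ) B'. Introduce T': T → ) ) B T'
  Add: T' → )
  Add: T' → x

No remaining common prefixes — done.

Resulting grammar:
T → ) ) B T'
T' → )
T' → x
B → x ;
B → ; B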